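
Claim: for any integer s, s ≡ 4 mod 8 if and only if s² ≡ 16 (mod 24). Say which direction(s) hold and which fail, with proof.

(⟹) This fails: take s = 12. Then 12 ≡ 4 (mod 8), but 12² = 144 ≡ 0 (mod 24), not 16.

(⟸) This fails: take s = 8. Then 8² = 64 ≡ 16 (mod 24), yet 8 ≡ 0 (mod 8), not 4.

Neither direction holds.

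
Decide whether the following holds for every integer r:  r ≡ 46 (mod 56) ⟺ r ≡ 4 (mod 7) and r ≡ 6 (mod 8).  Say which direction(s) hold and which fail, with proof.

Both implications hold.

(⟹) Suppose r ≡ 46 (mod 56); write r = 56j + 46. Since 7 ∣ 56, reducing mod 7 gives r ≡ 46 ≡ 4 (mod 7); since 8 ∣ 56, reducing mod 8 gives r ≡ 46 ≡ 6 (mod 8).

(⟸) Conversely, if r ≡ 4 (mod 7) and r ≡ 6 (mod 8), then by the Chinese remainder theorem r ≡ 46 (mod 56). This is exactly r ≡ 46 (mod 56).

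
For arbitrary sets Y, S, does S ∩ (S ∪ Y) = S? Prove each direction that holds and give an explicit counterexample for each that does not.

The two sets are equal.

Forward inclusion. Let x ∈ S ∩ (S ∪ Y). Then either x ∈ S and x ∉ Y; or x ∈ Y ∩ S. In each case x ∈ S, so S ∩ (S ∪ Y) ⊆ S.

Reverse inclusion. Let x ∈ S. Then either x ∈ S and x ∉ Y; or x ∈ Y ∩ S. In each case x ∈ S ∩ (S ∪ Y), so S ⊆ S ∩ (S ∪ Y).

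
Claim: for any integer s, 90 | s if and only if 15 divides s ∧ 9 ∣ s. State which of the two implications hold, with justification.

Not equivalent: only (⇒) holds.

(⇒) If 90 ∣ s, write s = 90q. Since 90 = 6·15, s = 15·(6q), so 15 ∣ s; and since 90 = 10·9, s = 9·(10q), so 9 ∣ s.

(⇐) This fails: take s = 45. Both 15 ∣ 45 and 9 ∣ 45, yet 45 is not a multiple of 90 (since 45 = 0·90 + 45), so 90 ∤ 45.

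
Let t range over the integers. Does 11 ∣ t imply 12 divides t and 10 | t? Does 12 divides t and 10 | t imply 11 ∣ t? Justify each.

(⟹) This fails: take t = 11. Certainly 11 ∣ 11, but 12 ∤ 11.

(⟸) This fails: take t = 60. Both 12 ∣ 60 and 10 ∣ 60, yet 60 is not a multiple of 11 (since 60 = 5·11 + 5), so 11 ∤ 60.

(⇒) fails and (⇐) fails.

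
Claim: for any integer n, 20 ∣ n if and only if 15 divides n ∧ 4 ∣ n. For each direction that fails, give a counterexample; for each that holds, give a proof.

The forward direction fails; the converse holds.

(⇒) This fails: take n = 20. Certainly 20 ∣ 20, but 15 ∤ 20.

(⇐) Suppose 15 ∣ n and 4 ∣ n. Any common multiple of 15 and 4 is a multiple of their lcm; here gcd(15, 4) = 1, so lcm(15, 4) = 15·4 = 60, so 60 ∣ n. Since 20 ∣ 60, it follows that 20 ∣ n.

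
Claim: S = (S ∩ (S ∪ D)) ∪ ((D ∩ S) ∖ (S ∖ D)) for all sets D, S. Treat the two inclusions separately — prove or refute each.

Both inclusions hold; the sets are equal.

Reverse inclusion. Let x ∈ (S ∩ (S ∪ D)) ∪ ((D ∩ S) ∖ (S ∖ D)). Then either x ∈ S and x ∉ D; or x ∈ D ∩ S. In each case x ∈ S, so (S ∩ (S ∪ D)) ∪ ((D ∩ S) ∖ (S ∖ D)) ⊆ S.

Forward inclusion. Let x ∈ S. Then either x ∈ S and x ∉ D; or x ∈ D ∩ S. In each case x ∈ (S ∩ (S ∪ D)) ∪ ((D ∩ S) ∖ (S ∖ D)), so S ⊆ (S ∩ (S ∪ D)) ∪ ((D ∩ S) ∖ (S ∖ D)).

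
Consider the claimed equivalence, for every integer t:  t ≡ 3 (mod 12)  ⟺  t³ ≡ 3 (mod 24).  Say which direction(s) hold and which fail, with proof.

[⇒] This fails: take t = 15. Then 15 ≡ 3 (mod 12), but 15³ = 3375 ≡ 15 (mod 24), not 3.

[⇐] Conversely, the residues r modulo 24 with r³ ≡ 3 (mod 24) are exactly {3}, and each is ≡ 3 (mod 12).

Not equivalent: only (⇐) holds.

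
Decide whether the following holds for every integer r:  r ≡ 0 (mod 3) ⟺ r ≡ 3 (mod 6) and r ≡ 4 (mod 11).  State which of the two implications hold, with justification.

(→) This fails: r = 0 gives 0 ≡ 0 (mod 3) but 0 ≡ 0 (mod 6), so the conjunction on the right does not hold.

(←) Conversely, if r ≡ 3 (mod 6) and r ≡ 4 (mod 11), then by the Chinese remainder theorem r ≡ 15 (mod 66). Since 15 ≡ 0 (mod 3) and 3 ∣ 66, we get r ≡ 0 (mod 3).

The forward direction fails; the converse holds.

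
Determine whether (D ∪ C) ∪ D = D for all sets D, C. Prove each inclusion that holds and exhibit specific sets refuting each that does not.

(⟸) Let x ∈ D. Then either x ∈ D and x ∉ C; or x ∈ D ∩ C. In each case x ∈ (D ∪ C) ∪ D, so D ⊆ (D ∪ C) ∪ D.

(⟹) This inclusion fails. Take D = ∅, C = {1}; then 1 ∈ (D ∪ C) ∪ D but 1 ∉ D.

(⊆) fails; (⊇) holds.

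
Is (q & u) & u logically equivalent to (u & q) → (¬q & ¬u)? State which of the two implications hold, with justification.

(⇒) fails and (⇐) fails.

(⟹) This fails. Under u = T, q = T, the left side is true but the right side is false.

(⟸) This fails. Under u = F, q = F, the left side is false but the right side is true.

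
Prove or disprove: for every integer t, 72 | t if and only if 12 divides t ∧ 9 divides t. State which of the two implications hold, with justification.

(⟸) This fails: take t = 36. Both 12 ∣ 36 and 9 ∣ 36, yet 36 is not a multiple of 72 (since 36 = 0·72 + 36), so 72 ∤ 36.

(⟹) If 72 ∣ t, write t = 72q. Since 72 = 6·12, t = 12·(6q), so 12 ∣ t; and since 72 = 8·9, t = 9·(8q), so 9 ∣ t.

Not equivalent: only (⇒) holds.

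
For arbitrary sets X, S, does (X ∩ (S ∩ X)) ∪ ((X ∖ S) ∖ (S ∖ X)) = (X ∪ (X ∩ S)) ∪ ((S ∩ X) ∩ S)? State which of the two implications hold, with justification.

Both inclusions hold.

Reverse inclusion. Let x ∈ (X ∪ (X ∩ S)) ∪ ((S ∩ X) ∩ S). Then either x ∈ X and x ∉ S; or x ∈ X ∩ S. In each case x ∈ (X ∩ (S ∩ X)) ∪ ((X ∖ S) ∖ (S ∖ X)), so (X ∪ (X ∩ S)) ∪ ((S ∩ X) ∩ S) ⊆ (X ∩ (S ∩ X)) ∪ ((X ∖ S) ∖ (S ∖ X)).

Forward inclusion. Let x ∈ (X ∩ (S ∩ X)) ∪ ((X ∖ S) ∖ (S ∖ X)). Then either x ∈ X and x ∉ S; or x ∈ X ∩ S. In each case x ∈ (X ∪ (X ∩ S)) ∪ ((S ∩ X) ∩ S), so (X ∩ (S ∩ X)) ∪ ((X ∖ S) ∖ (S ∖ X)) ⊆ (X ∪ (X ∩ S)) ∪ ((S ∩ X) ∩ S).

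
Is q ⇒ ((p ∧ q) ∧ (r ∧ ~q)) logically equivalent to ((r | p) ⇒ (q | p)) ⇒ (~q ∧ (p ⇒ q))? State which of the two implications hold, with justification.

(⇒) fails; (⇐) holds.

(⟸) Assume the antecedent. If q is true, the antecedent cannot hold. If q is false, q ⇒ ((p ∧ q) ∧ (r ∧ ~q)) reduces to true regardless of the other variables. Either way q ⇒ ((p ∧ q) ∧ (r ∧ ~q)) holds.

(⟹) This fails. Under q = F, r = F, p = T, the left side is true but the right side is false.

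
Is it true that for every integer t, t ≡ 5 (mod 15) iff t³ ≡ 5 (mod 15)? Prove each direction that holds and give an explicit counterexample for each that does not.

(⇒) Suppose t ≡ 5 (mod 15). Write t = 15j + 5. Then (15j + 5)³ = 3375j³ + 3375j² + 1125j + 125 = 15(225j³ + 225j² + 75j + 8) + 5, so t³ ≡ 5 (mod 15).

(⇐) Conversely, suppose t³ ≡ 5 (mod 15). The only residue r in {0, …, 14} with r³ ≡ 5 (mod 15) is r = 5, so t ≡ 5 (mod 15).

Equivalent; both directions hold.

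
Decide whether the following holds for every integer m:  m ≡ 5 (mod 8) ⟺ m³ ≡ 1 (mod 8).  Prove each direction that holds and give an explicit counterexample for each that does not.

(⇒) This fails: take m = 5. Then 5 ≡ 5 (mod 8), but 5³ = 125 ≡ 5 (mod 8), not 1.

(⇐) This fails: take m = 1. Then 1³ = 1 ≡ 1 (mod 8), yet 1 ≡ 1 (mod 8), not 5.

Neither implication holds.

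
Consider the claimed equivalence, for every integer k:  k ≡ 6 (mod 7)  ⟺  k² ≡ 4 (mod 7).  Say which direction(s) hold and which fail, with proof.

Neither direction holds.

(⇒) This fails: take k = 6. Then 6 ≡ 6 (mod 7), but 6² = 36 ≡ 1 (mod 7), not 4.

(⇐) This fails: take k = 2. Then 2² = 4 ≡ 4 (mod 7), yet 2 ≡ 2 (mod 7), not 6.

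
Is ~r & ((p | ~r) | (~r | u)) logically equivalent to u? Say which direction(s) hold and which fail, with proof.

(⇒) fails and (⇐) fails.

(→) This fails. Under u = F, r = F, p = F, the left side is true but the right side is false.

(←) This fails. Under u = T, r = T, p = F, the left side is false but the right side is true.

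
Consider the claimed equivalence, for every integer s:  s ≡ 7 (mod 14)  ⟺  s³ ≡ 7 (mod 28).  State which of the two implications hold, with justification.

Forward direction. This fails: take s = 21. Then 21 ≡ 7 (mod 14), but 21³ = 9261 ≡ 21 (mod 28), not 7.

Converse. The residues r modulo 28 with r³ ≡ 7 (mod 28) are exactly {7}, and each is ≡ 7 (mod 14).

Only the reverse direction holds.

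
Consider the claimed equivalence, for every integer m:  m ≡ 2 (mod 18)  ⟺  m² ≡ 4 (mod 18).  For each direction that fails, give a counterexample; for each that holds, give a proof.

(→) Suppose m ≡ 2 (mod 18). Write m = 18j + 2. Then (18j + 2)² = 324j² + 72j + 4 = 18(18j² + 4j) + 4, so m² ≡ 4 (mod 18).

(←) This fails: take m = 16. Then 16² = 256 ≡ 4 (mod 18), yet 16 ≡ 16 (mod 18), not 2.

Not equivalent: only (⇒) holds.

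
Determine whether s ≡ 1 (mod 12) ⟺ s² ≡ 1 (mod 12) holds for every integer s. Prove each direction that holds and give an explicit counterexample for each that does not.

Converse. This fails: take s = 5. Then 5² = 25 ≡ 1 (mod 12), yet 5 ≡ 5 (mod 12), not 1.

Forward direction. Suppose s ≡ 1 (mod 12). Write s = 12j + 1. Then (12j + 1)² = 144j² + 24j + 1 = 12(12j² + 2j) + 1, so s² ≡ 1 (mod 12).

Only the forward implication holds.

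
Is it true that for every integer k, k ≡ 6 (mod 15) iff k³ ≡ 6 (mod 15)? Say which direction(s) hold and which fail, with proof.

(⇒) Suppose k ≡ 6 (mod 15). Write k = 15j + 6. Then (15j + 6)³ = 3375j³ + 4050j² + 1620j + 216 = 15(225j³ + 270j² + 108j + 14) + 6, so k³ ≡ 6 (mod 15).

(⇐) Conversely, suppose k³ ≡ 6 (mod 15). The only residue r in {0, …, 14} with r³ ≡ 6 (mod 15) is r = 6, so k ≡ 6 (mod 15).

Equivalent; both directions hold.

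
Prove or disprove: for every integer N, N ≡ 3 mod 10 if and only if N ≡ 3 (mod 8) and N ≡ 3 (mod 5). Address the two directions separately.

Not equivalent: only (⇐) holds.

(⟹) This fails: N = 33 gives 33 ≡ 3 (mod 10) but 33 ≡ 1 (mod 8), so the conjunction on the right does not hold.

(⟸) Conversely, if N ≡ 3 (mod 8) and N ≡ 3 (mod 5), then by the Chinese remainder theorem N ≡ 3 (mod 40). Since 3 ≡ 3 (mod 10) and 10 ∣ 40, we get N ≡ 3 (mod 10).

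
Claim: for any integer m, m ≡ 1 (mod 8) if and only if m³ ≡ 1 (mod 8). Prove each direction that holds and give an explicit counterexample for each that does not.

Both directions hold; the statement is true.

(←) Suppose m³ ≡ 1 (mod 8). The only residue r in {0, …, 7} with r³ ≡ 1 (mod 8) is r = 1, so m ≡ 1 (mod 8).

(→) Suppose m ≡ 1 (mod 8). Write m = 8j + 1. Then (8j + 1)³ = 512j³ + 192j² + 24j + 1 = 8(64j³ + 24j² + 3j) + 1, so m³ ≡ 1 (mod 8).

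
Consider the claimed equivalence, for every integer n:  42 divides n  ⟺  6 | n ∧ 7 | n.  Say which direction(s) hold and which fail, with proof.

Both implications hold.

Forward direction. If 42 ∣ n, write n = 42q. Since 42 = 7·6, n = 6·(7q), so 6 ∣ n; and since 42 = 6·7, n = 7·(6q), so 7 ∣ n.

Converse. Suppose 6 ∣ n and 7 ∣ n. Any common multiple of 6 and 7 is a multiple of their lcm; here gcd(6, 7) = 1, so lcm(6, 7) = 6·7 = 42, so 42 ∣ n.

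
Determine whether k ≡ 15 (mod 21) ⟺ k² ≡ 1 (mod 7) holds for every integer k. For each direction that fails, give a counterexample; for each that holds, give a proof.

Not equivalent: only (⇒) holds.

(⇒) Suppose k ≡ 15 (mod 21). Then k² ≡ 15² = 225 (mod 21), and since 7 ∣ 21, also k² ≡ 1 (mod 7).

(⇐) This fails: take k = 1. Then 1² = 1 ≡ 1 (mod 7), yet 1 ≡ 1 (mod 21), not 15.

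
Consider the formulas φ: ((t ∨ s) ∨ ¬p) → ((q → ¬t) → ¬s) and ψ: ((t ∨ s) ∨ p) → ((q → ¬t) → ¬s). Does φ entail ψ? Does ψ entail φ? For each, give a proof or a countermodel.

Forward direction. Assume the antecedent. If s is true, the antecedent forces (q = T, p = F, s = T, t = T) or (q = T, p = T, s = T, t = T), and the consequent holds there. If s is false, the consequent reduces to true regardless of the other variables. Either way the consequent holds.

Converse. Assume the antecedent. If s is true, the antecedent forces (q = T, p = F, s = T, t = T) or (q = T, p = T, s = T, t = T), and the consequent holds there. If s is false, the consequent reduces to true regardless of the other variables. Either way the consequent holds.

Both directions hold.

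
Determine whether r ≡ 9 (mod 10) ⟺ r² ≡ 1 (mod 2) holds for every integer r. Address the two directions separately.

(←) This fails: take r = 1. Then 1² = 1 ≡ 1 (mod 2), yet 1 ≡ 1 (mod 10), not 9.

(→) Suppose r ≡ 9 (mod 10). Then r² ≡ 9² = 81 (mod 10), and since 2 ∣ 10, also r² ≡ 1 (mod 2).

(⇒) holds; (⇐) fails.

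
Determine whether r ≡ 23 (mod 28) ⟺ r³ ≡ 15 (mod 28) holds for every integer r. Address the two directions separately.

(←) This fails: take r = 11. Then 11³ = 1331 ≡ 15 (mod 28), yet 11 ≡ 11 (mod 28), not 23.

(→) Suppose r ≡ 23 (mod 28). Write r = 28j + 23. Then (28j + 23)³ = 21952j³ + 54096j² + 44436j + 12167 = 28(784j³ + 1932j² + 1587j + 434) + 15, so r³ ≡ 15 (mod 28).

Not equivalent: only (⇒) holds.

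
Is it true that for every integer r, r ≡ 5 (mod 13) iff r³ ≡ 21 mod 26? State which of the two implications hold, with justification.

(⇒) This fails: take r = 18. Then 18 ≡ 5 (mod 13), but 18³ = 5832 ≡ 8 (mod 26), not 21.

(⇐) This fails: take r = 15. Then 15³ = 3375 ≡ 21 (mod 26), yet 15 ≡ 2 (mod 13), not 5.

Neither direction holds.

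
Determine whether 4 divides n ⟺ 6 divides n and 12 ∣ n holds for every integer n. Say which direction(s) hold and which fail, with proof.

[⇒] This fails: take n = 4. Certainly 4 ∣ 4, but 6 ∤ 4.

[⇐] Suppose 6 ∣ n and 12 ∣ n. Any common multiple of 6 and 12 is a multiple of their lcm; here lcm(6, 12) = 6·12/gcd(6, 12) = 72/6 = 12, so 12 ∣ n. Since 4 ∣ 12, it follows that 4 ∣ n.

Only the reverse direction holds.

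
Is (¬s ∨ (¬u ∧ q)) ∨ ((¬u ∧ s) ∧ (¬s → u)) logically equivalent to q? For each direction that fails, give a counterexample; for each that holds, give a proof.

Both directions fail.

[⇒] This fails. Under u = F, q = F, s = F, the left side is true but the right side is false.

[⇐] This fails. Under u = T, q = T, s = T, the left side is false but the right side is true.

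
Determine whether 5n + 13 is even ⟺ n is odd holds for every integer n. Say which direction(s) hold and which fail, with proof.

(→) Suppose 5n + 13 is even. Since 5 is odd, 5n and n have the same parity, so 5n + 13 ≡ n + 13 (mod 2). As 13 is odd, 5n + 13 is even exactly when n is odd. Thus n is odd.

(←) Conversely, suppose n is odd; write n = 2j + 1. Then 5n + 13 = 5·(2j + 1) + 13 = 2·5j + 18, which is even.

Both directions hold; the statement is true.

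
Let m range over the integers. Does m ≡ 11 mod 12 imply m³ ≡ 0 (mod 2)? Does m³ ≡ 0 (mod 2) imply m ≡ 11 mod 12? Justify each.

(⇒) fails and (⇐) fails.

Forward direction. This fails: take m = 11. Then 11 ≡ 11 (mod 12), but 11³ = 1331 ≡ 1 (mod 2), not 0.

Converse. This fails: take m = 0. Then 0³ = 0 ≡ 0 (mod 2), yet 0 ≡ 0 (mod 12), not 11.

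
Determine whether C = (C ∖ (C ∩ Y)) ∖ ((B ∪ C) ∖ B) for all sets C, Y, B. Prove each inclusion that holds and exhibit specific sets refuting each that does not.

(⊆) fails; (⊇) holds.

(⟸) Let x ∈ (C ∖ (C ∩ Y)) ∖ ((B ∪ C) ∖ B). Then x ∈ C ∩ B and x ∉ Y, from which x ∈ C.

(⟹) This inclusion fails. Take C = {1}, Y = ∅, B = ∅; then 1 ∈ C but 1 ∉ (C ∖ (C ∩ Y)) ∖ ((B ∪ C) ∖ B).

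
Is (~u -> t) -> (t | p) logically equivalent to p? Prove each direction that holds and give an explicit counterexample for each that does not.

(⇐) Assume the antecedent. If t is true, (~u -> t) -> (t | p) reduces to true regardless of the other variables. If t is false, the antecedent forces (t = F, u = F, p = T) or (t = F, u = T, p = T), and (~u -> t) -> (t | p) holds there. Either way (~u -> t) -> (t | p) holds.

(⇒) This fails. Under t = F, u = F, p = F, the left side is true but the right side is false.

Not equivalent: only (⇐) holds.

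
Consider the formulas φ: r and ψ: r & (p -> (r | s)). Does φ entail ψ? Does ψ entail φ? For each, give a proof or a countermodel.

Both implications hold.

(→) Assume the antecedent. If p is true, the antecedent forces (p = T, r = T, s = F) or (p = T, r = T, s = T), and r & (p -> (r | s)) holds there. If p is false, the antecedent forces (p = F, r = T, s = F) or (p = F, r = T, s = T), and r & (p -> (r | s)) holds there. Either way r & (p -> (r | s)) holds.

(←) Assume the antecedent. If p is true, the antecedent forces (p = T, r = T, s = F) or (p = T, r = T, s = T), and r holds there. If p is false, the antecedent forces (p = F, r = T, s = F) or (p = F, r = T, s = T), and r holds there. Either way r holds.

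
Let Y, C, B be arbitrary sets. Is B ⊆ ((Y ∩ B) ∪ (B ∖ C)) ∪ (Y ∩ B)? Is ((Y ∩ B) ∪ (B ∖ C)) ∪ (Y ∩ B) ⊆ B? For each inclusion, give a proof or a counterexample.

Only the reverse inclusion holds.

(⊇) Let x ∈ ((Y ∩ B) ∪ (B ∖ C)) ∪ (Y ∩ B). Then either x ∈ B and x ∉ Y, C; or x ∈ Y ∩ B and x ∉ C; or x ∈ Y ∩ C ∩ B. In each case x ∈ B, so ((Y ∩ B) ∪ (B ∖ C)) ∪ (Y ∩ B) ⊆ B.

(⊆) This inclusion fails. Take Y = ∅, C = {1}, B = {1}; then 1 ∈ B but 1 ∉ ((Y ∩ B) ∪ (B ∖ C)) ∪ (Y ∩ B).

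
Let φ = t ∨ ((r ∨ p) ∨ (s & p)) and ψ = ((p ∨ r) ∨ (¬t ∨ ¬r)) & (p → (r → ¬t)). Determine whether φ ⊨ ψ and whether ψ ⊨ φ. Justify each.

Neither direction holds.

Forward direction. This fails. Under t = T, r = T, p = T, s = F, the left side is true but the right side is false.

Converse. This fails. Under t = F, r = F, p = F, s = F, the left side is false but the right side is true.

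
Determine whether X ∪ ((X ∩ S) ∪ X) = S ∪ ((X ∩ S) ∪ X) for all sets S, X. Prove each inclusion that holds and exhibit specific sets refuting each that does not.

Only the forward inclusion holds.

(⊆) Let x ∈ X ∪ ((X ∩ S) ∪ X). Then either x ∈ X and x ∉ S; or x ∈ S ∩ X. In each case x ∈ S ∪ ((X ∩ S) ∪ X), so X ∪ ((X ∩ S) ∪ X) ⊆ S ∪ ((X ∩ S) ∪ X).

(⊇) This inclusion fails. Take S = {1}, X = ∅; then 1 ∈ S ∪ ((X ∩ S) ∪ X) but 1 ∉ X ∪ ((X ∩ S) ∪ X).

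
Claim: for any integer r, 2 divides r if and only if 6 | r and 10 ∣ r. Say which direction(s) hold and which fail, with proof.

(→) This fails: take r = 2. Certainly 2 ∣ 2, but 6 ∤ 2.

(←) Suppose 6 ∣ r and 10 ∣ r. Any common multiple of 6 and 10 is a multiple of their lcm; here lcm(6, 10) = 6·10/gcd(6, 10) = 60/2 = 30, so 30 ∣ r. Since 2 ∣ 30, it follows that 2 ∣ r.

Only the converse holds.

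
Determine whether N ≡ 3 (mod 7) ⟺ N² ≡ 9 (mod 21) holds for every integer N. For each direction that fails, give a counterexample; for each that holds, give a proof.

(⇒) This fails: take N = 10. Then 10 ≡ 3 (mod 7), but 10² = 100 ≡ 16 (mod 21), not 9.

(⇐) This fails: take N = 18. Then 18² = 324 ≡ 9 (mod 21), yet 18 ≡ 4 (mod 7), not 3.

Neither implication holds.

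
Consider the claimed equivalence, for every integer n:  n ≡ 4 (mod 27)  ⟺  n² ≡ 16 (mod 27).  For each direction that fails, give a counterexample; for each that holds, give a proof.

Forward direction. Suppose n ≡ 4 (mod 27). Write n = 27j + 4. Then (27j + 4)² = 729j² + 216j + 16 = 27(27j² + 8j) + 16, so n² ≡ 16 (mod 27).

Converse. This fails: take n = 23. Then 23² = 529 ≡ 16 (mod 27), yet 23 ≡ 23 (mod 27), not 4.

Only the forward implication holds.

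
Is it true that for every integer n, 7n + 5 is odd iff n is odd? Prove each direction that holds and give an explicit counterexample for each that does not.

Forward direction. This fails: n = 2 gives 7n + 5 = 19, which is odd, but 2 is even, not odd.

Converse. This also fails: n = 5 is odd, but 7n + 5 = 40 is even, not odd.

Neither direction holds.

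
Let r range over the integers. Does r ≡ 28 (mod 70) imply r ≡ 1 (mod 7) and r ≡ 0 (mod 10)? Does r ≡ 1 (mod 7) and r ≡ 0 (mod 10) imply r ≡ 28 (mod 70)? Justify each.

(⟹) This fails: r = 28 gives 28 ≡ 28 (mod 70) but 28 ≡ 0 (mod 7), so the conjunction on the right does not hold.

(⟸) This fails: r = 50 satisfies both congruences on the right (50 ≡ 1 mod 7 and 50 ≡ 0 mod 10) yet 50 ≡ 50 (mod 70), not 28.

(⇒) fails and (⇐) fails.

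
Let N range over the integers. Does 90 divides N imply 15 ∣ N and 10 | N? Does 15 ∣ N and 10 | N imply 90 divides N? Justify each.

(⟹) If 90 ∣ N, write N = 90q. Since 90 = 6·15, N = 15·(6q), so 15 ∣ N; and since 90 = 9·10, N = 10·(9q), so 10 ∣ N.

(⟸) This fails: take N = 30. Both 15 ∣ 30 and 10 ∣ 30, yet 30 is not a multiple of 90 (since 30 = 0·90 + 30), so 90 ∤ 30.

(⇒) holds; (⇐) fails.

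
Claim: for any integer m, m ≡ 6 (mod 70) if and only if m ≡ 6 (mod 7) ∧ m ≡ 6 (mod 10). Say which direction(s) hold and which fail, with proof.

(⟹) Suppose m ≡ 6 (mod 70); write m = 70j + 6. Since 7 ∣ 70, reducing mod 7 gives m ≡ 6 (mod 7); since 10 ∣ 70, reducing mod 10 gives m ≡ 6 (mod 10).

(⟸) Conversely, if m ≡ 6 (mod 7) and m ≡ 6 (mod 10), then by the Chinese remainder theorem m ≡ 6 (mod 70). This is exactly m ≡ 6 (mod 70).

Both implications hold.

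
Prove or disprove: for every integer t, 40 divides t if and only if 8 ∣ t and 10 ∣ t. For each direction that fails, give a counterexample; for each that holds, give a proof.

Both implications hold.

(⇒) If 40 ∣ t, write t = 40q. Since 40 = 5·8, t = 8·(5q), so 8 ∣ t; and since 40 = 4·10, t = 10·(4q), so 10 ∣ t.

(⇐) Suppose 8 ∣ t and 10 ∣ t. Any common multiple of 8 and 10 is a multiple of their lcm; here lcm(8, 10) = 8·10/gcd(8, 10) = 80/2 = 40, so 40 ∣ t.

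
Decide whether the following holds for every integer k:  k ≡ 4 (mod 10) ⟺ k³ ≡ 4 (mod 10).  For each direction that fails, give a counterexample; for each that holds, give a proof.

Both directions hold; the statement is true.

[⇒] Suppose k ≡ 4 (mod 10). Write k = 10j + 4. Then (10j + 4)³ = 1000j³ + 1200j² + 480j + 64 = 10(100j³ + 120j² + 48j + 6) + 4, so k³ ≡ 4 (mod 10).

[⇐] For the converse, argue contrapositively. If k ≢ 4 (mod 10), then k is congruent to one of 0, 1, 2, 3, 5, 6, 7, 8, 9 modulo 10, and these give k³ ≡ 0, 1, 8, 7, 5, 6, 3, 2, 9 respectively — never 4.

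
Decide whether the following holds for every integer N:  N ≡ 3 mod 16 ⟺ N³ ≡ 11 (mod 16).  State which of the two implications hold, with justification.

(⟹) Suppose N ≡ 3 mod 16. Write N = 16j + 3. Then (16j + 3)³ = 4096j³ + 2304j² + 432j + 27 = 16(256j³ + 144j² + 27j + 1) + 11, so N³ ≡ 11 (mod 16).

(⟸) Conversely, suppose N³ ≡ 11 (mod 16). The only residue r in {0, …, 15} with r³ ≡ 11 (mod 16) is r = 3, so N ≡ 3 (mod 16).

Equivalent; both directions hold.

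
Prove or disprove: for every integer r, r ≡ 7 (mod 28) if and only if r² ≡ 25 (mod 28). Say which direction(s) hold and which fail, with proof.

Forward direction. This fails: take r = 7. Then 7 ≡ 7 (mod 28), but 7² = 49 ≡ 21 (mod 28), not 25.

Converse. This fails: take r = 5. Then 5² = 25 ≡ 25 (mod 28), yet 5 ≡ 5 (mod 28), not 7.

Both directions fail.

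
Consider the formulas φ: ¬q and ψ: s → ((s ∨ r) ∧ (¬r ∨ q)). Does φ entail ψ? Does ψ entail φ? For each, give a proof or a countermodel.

(⇒) This fails. Under r = T, q = F, s = T, the left side is true but the right side is false.

(⇐) This fails. Under r = F, q = T, s = F, the left side is false but the right side is true.

Neither direction holds.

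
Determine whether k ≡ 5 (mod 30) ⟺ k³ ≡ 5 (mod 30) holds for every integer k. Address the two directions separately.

(→) Suppose k ≡ 5 (mod 30). Write k = 30j + 5. Then (30j + 5)³ = 27000j³ + 13500j² + 2250j + 125 = 30(900j³ + 450j² + 75j + 4) + 5, so k³ ≡ 5 (mod 30).

(←) Conversely, suppose k³ ≡ 5 (mod 30). The only residue r in {0, …, 29} with r³ ≡ 5 (mod 30) is r = 5, so k ≡ 5 (mod 30).

The biconditional holds.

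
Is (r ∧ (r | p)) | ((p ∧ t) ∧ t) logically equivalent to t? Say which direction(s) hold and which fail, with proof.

Both directions fail.

(⟹) This fails. Under p = F, r = T, t = F, the left side is true but the right side is false.

(⟸) This fails. Under p = F, r = F, t = T, the left side is false but the right side is true.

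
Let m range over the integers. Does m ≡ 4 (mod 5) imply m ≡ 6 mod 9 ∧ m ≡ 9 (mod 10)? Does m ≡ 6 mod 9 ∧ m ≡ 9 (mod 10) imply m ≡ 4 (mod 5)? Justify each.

(⇒) fails; (⇐) holds.

(⟸) If m ≡ 6 (mod 9) and m ≡ 9 (mod 10), then by the Chinese remainder theorem m ≡ 69 (mod 90). Since 69 ≡ 4 (mod 5) and 5 ∣ 90, we get m ≡ 4 (mod 5).

(⟹) This fails: m = 64 gives 64 ≡ 4 (mod 5) but 64 ≡ 1 (mod 9), so the conjunction on the right does not hold.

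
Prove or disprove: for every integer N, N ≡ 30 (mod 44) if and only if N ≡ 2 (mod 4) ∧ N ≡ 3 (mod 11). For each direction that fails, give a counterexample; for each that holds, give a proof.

Both directions fail.

(⇒) This fails: N = 30 gives 30 ≡ 30 (mod 44) but 30 ≡ 8 (mod 11), so the conjunction on the right does not hold.

(⇐) This fails: N = 14 satisfies both congruences on the right (14 ≡ 2 mod 4 and 14 ≡ 3 mod 11) yet 14 ≡ 14 (mod 44), not 30.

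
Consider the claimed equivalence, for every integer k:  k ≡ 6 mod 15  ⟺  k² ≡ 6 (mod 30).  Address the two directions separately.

(⟹) This fails: take k = 21. Then 21 ≡ 6 (mod 15), but 21² = 441 ≡ 21 (mod 30), not 6.

(⟸) This fails: take k = 24. Then 24² = 576 ≡ 6 (mod 30), yet 24 ≡ 9 (mod 15), not 6.

Neither implication holds.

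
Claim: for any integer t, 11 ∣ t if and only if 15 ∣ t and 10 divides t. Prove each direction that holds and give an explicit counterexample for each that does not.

(→) This fails: take t = 11. Certainly 11 ∣ 11, but 15 ∤ 11.

(←) This fails: take t = 30. Both 15 ∣ 30 and 10 ∣ 30, yet 30 is not a multiple of 11 (since 30 = 2·11 + 8), so 11 ∤ 30.

Both directions fail.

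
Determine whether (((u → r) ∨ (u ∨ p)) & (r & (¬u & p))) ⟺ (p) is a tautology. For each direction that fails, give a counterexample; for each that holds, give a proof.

The forward direction holds; the converse fails.

[⇐] This fails. Under r = F, p = T, u = F, the left side is false but the right side is true.

[⇒] Assume the antecedent. If r is true, the antecedent forces (r = T, p = T, u = F), and p holds there. If r is false, the antecedent cannot hold. Either way p holds.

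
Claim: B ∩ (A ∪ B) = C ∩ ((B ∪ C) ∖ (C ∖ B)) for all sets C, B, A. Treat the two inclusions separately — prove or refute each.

(⊆) This inclusion fails. Take C = ∅, B = {1}, A = ∅; then 1 ∈ B ∩ (A ∪ B) but 1 ∉ C ∩ ((B ∪ C) ∖ (C ∖ B)).

(⊇) Let x ∈ C ∩ ((B ∪ C) ∖ (C ∖ B)). Then either x ∈ C ∩ B and x ∉ A; or x ∈ C ∩ B ∩ A. In each case x ∈ B ∩ (A ∪ B), so C ∩ ((B ∪ C) ∖ (C ∖ B)) ⊆ B ∩ (A ∪ B).

(⊆) fails; (⊇) holds.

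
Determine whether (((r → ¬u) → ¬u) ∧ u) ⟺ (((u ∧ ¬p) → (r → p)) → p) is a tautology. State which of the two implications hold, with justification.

(←) This fails. Under p = T, u = F, r = F, the left side is false but the right side is true.

(→) Assume the antecedent. If p is true, ((u ∧ ¬p) → (r → p)) → p reduces to true regardless of the other variables. If p is false, the antecedent forces (p = F, u = T, r = T), and ((u ∧ ¬p) → (r → p)) → p holds there. Either way ((u ∧ ¬p) → (r → p)) → p holds.

(⇒) holds; (⇐) fails.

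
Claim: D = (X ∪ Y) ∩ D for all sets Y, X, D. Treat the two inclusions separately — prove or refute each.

(⟹) This inclusion fails. Take Y = ∅, X = ∅, D = {1}; then 1 ∈ D but 1 ∉ (X ∪ Y) ∩ D.

(⟸) Let x ∈ (X ∪ Y) ∩ D. Then either x ∈ Y ∩ D and x ∉ X; or x ∈ X ∩ D and x ∉ Y; or x ∈ Y ∩ X ∩ D. In each case x ∈ D, so (X ∪ Y) ∩ D ⊆ D.

Only the reverse inclusion holds.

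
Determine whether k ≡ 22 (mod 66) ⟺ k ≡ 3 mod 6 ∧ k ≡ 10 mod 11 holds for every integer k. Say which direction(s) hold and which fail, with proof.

Neither direction holds.

Forward direction. This fails: k = 22 gives 22 ≡ 22 (mod 66) but 22 ≡ 4 (mod 6), so the conjunction on the right does not hold.

Converse. This fails: k = 21 satisfies both congruences on the right (21 ≡ 3 mod 6 and 21 ≡ 10 mod 11) yet 21 ≡ 21 (mod 66), not 22.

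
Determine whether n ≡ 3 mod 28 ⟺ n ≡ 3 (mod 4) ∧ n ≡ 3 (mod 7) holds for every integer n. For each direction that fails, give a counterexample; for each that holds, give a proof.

(⇒) Suppose n ≡ 3 (mod 28); write n = 28j + 3. Since 4 ∣ 28, reducing mod 4 gives n ≡ 3 (mod 4); since 7 ∣ 28, reducing mod 7 gives n ≡ 3 (mod 7).

(⇐) Conversely, if n ≡ 3 (mod 4) and n ≡ 3 (mod 7), then by the Chinese remainder theorem n ≡ 3 (mod 28). This is exactly n ≡ 3 (mod 28).

Equivalent; both directions hold.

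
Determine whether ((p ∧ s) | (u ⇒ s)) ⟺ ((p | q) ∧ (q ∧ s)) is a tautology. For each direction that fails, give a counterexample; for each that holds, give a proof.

Only the reverse direction holds.

[⇒] This fails. Under q = F, s = F, p = F, u = F, the left side is true but the right side is false.

[⇐] Assume the antecedent. If s is true, (p ∧ s) | (u ⇒ s) reduces to true regardless of the other variables. If s is false, the antecedent cannot hold. Either way (p ∧ s) | (u ⇒ s) holds.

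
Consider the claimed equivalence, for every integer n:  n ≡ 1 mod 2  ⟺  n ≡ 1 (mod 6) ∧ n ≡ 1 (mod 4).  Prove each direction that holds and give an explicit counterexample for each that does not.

(→) This fails: n = 3 gives 3 ≡ 1 (mod 2) but 3 ≡ 3 (mod 6), so the conjunction on the right does not hold.

(←) Conversely, if n ≡ 1 (mod 6) and n ≡ 1 (mod 4), then by the Chinese remainder theorem n ≡ 1 (mod 12). Since 1 ≡ 1 (mod 2) and 2 ∣ 12, we get n ≡ 1 (mod 2).

Not equivalent: only (⇐) holds.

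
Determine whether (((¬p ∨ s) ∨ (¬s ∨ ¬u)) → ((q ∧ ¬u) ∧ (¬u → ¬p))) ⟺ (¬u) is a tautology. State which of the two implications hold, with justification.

The forward direction holds; the converse fails.

Forward direction. Assume the antecedent. If p is true, the antecedent cannot hold. If p is false, the antecedent forces (p = F, u = F, s = F, q = T) or (p = F, u = F, s = T, q = T), and ¬u holds there. Either way ¬u holds.

Converse. This fails. Under p = F, u = F, s = F, q = F, the left side is false but the right side is true.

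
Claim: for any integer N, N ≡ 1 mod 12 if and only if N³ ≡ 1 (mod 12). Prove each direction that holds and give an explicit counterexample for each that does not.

(→) Suppose N ≡ 1 mod 12. Write N = 12j + 1. Then (12j + 1)³ = 1728j³ + 432j² + 36j + 1 = 12(144j³ + 36j² + 3j) + 1, so N³ ≡ 1 (mod 12).

(←) Conversely, suppose N³ ≡ 1 (mod 12). The only residue r in {0, …, 11} with r³ ≡ 1 (mod 12) is r = 1, so N ≡ 1 (mod 12).

Both directions hold; the statement is true.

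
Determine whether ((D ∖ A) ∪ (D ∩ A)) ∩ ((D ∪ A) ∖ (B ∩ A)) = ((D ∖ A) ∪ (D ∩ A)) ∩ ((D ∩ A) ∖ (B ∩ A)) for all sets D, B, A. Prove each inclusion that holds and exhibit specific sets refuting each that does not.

Forward inclusion. This inclusion fails. Take D = {1}, B = ∅, A = ∅; then 1 ∈ ((D ∖ A) ∪ (D ∩ A)) ∩ ((D ∪ A) ∖ (B ∩ A)) but 1 ∉ ((D ∖ A) ∪ (D ∩ A)) ∩ ((D ∩ A) ∖ (B ∩ A)).

Reverse inclusion. Let x ∈ ((D ∖ A) ∪ (D ∩ A)) ∩ ((D ∩ A) ∖ (B ∩ A)). Then x ∈ D ∩ A and x ∉ B, from which x ∈ ((D ∖ A) ∪ (D ∩ A)) ∩ ((D ∪ A) ∖ (B ∩ A)).

Only the reverse inclusion holds.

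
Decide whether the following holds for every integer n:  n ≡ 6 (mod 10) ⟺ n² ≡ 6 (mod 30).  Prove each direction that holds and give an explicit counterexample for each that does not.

(⟹) This fails: take n = 16. Then 16 ≡ 6 (mod 10), but 16² = 256 ≡ 16 (mod 30), not 6.

(⟸) This fails: take n = 24. Then 24² = 576 ≡ 6 (mod 30), yet 24 ≡ 4 (mod 10), not 6.

Both directions fail.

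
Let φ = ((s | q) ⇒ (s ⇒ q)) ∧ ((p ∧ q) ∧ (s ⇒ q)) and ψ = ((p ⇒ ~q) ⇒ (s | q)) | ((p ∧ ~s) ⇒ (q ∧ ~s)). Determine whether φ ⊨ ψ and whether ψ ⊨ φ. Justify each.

Only the forward implication holds.

[⇒] Assume the antecedent. If s is true, the consequent reduces to true regardless of the other variables. If s is false, the antecedent forces (s = F, q = T, p = T), and the consequent holds there. Either way the consequent holds.

[⇐] This fails. Under s = F, q = F, p = F, the left side is false but the right side is true.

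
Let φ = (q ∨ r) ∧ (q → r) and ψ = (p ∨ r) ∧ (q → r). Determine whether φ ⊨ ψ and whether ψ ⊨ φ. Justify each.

[⇒] Assume the antecedent. If r is true, (p ∨ r) ∧ (q → r) reduces to true regardless of the other variables. If r is false, the antecedent cannot hold. Either way (p ∨ r) ∧ (q → r) holds.

[⇐] This fails. Under r = F, q = F, p = T, the left side is false but the right side is true.

Only the forward direction holds.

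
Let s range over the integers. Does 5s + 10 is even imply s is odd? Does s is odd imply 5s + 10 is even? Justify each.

[⇒] This fails: s = 0 gives 5s + 10 = 10, which is even, but 0 is even, not odd.

[⇐] This also fails: s = 5 is odd, but 5s + 10 = 35 is odd, not even.

Both directions fail.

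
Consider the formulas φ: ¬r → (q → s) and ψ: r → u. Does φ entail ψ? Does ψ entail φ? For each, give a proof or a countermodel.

Neither direction holds.

(→) This fails. Under r = T, u = F, q = F, s = F, the left side is true but the right side is false.

(←) This fails. Under r = F, u = F, q = T, s = F, the left side is false but the right side is true.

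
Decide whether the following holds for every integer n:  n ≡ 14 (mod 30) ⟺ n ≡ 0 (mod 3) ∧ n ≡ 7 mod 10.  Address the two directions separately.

Forward direction. This fails: n = 14 gives 14 ≡ 14 (mod 30) but 14 ≡ 2 (mod 3), so the conjunction on the right does not hold.

Converse. This fails: n = 27 satisfies both congruences on the right (27 ≡ 0 mod 3 and 27 ≡ 7 mod 10) yet 27 ≡ 27 (mod 30), not 14.

Neither implication holds.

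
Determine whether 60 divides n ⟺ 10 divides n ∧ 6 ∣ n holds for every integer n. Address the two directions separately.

(⇐) This fails: take n = 30. Both 10 ∣ 30 and 6 ∣ 30, yet 30 is not a multiple of 60 (since 30 = 0·60 + 30), so 60 ∤ 30.

(⇒) If 60 ∣ n, write n = 60q. Since 60 = 6·10, n = 10·(6q), so 10 ∣ n; and since 60 = 10·6, n = 6·(10q), so 6 ∣ n.

Only the forward direction holds.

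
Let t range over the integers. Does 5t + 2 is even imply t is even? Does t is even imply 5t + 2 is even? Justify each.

Both directions hold.

(⟸) Suppose t is even; write t = 2j. Then 5t + 2 = 5·(2j) + 2 = 2·5j + 2, which is even.

(⟹) Suppose 5t + 2 is even. Since 5 is odd, 5t and t have the same parity, so 5t + 2 ≡ t + 2 (mod 2). As 2 is even, 5t + 2 is even exactly when t is even. Thus t is even.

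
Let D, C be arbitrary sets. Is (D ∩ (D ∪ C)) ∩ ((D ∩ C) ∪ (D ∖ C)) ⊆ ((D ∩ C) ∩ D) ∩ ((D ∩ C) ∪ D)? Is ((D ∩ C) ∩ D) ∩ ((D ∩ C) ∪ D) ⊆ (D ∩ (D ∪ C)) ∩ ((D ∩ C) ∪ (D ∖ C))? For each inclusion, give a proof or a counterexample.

(⟹) This inclusion fails. Take D = {1}, C = ∅; then 1 ∈ (D ∩ (D ∪ C)) ∩ ((D ∩ C) ∪ (D ∖ C)) but 1 ∉ ((D ∩ C) ∩ D) ∩ ((D ∩ C) ∪ D).

(⟸) Let x ∈ ((D ∩ C) ∩ D) ∩ ((D ∩ C) ∪ D). Then x ∈ D ∩ C, from which x ∈ (D ∩ (D ∪ C)) ∩ ((D ∩ C) ∪ (D ∖ C)).

The sets are not equal: only the reverse inclusion holds.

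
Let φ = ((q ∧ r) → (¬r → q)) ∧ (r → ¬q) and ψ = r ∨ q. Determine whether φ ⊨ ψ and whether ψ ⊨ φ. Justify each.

Neither implication holds.

Forward direction. This fails. Under q = F, r = F, the left side is true but the right side is false.

Converse. This fails. Under q = T, r = T, the left side is false but the right side is true.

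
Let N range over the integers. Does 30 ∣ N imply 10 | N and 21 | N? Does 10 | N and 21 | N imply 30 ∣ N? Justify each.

(→) This fails: take N = 30. Certainly 30 ∣ 30, but 21 ∤ 30.

(←) Suppose 10 ∣ N and 21 ∣ N. Any common multiple of 10 and 21 is a multiple of their lcm; here gcd(10, 21) = 1, so lcm(10, 21) = 10·21 = 210, so 210 ∣ N. Since 30 ∣ 210, it follows that 30 ∣ N.

Not equivalent: only (⇐) holds.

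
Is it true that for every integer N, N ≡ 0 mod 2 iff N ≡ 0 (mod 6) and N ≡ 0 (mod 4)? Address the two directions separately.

(⇒) This fails: N = 2 gives 2 ≡ 0 (mod 2) but 2 ≡ 2 (mod 6), so the conjunction on the right does not hold.

(⇐) Conversely, if N ≡ 0 (mod 6) and N ≡ 0 (mod 4), then by the Chinese remainder theorem N ≡ 0 (mod 12). Since 0 ≡ 0 (mod 2) and 2 ∣ 12, we get N ≡ 0 (mod 2).

Only the reverse direction holds.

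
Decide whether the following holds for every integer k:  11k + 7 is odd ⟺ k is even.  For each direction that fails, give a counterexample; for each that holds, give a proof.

The biconditional holds.

[⇒] Suppose 11k + 7 is odd. Since 11 is odd, 11k and k have the same parity, so 11k + 7 ≡ k + 7 (mod 2). As 7 is odd, 11k + 7 is odd exactly when k is even. Thus k is even.

[⇐] Conversely, suppose k is even; write k = 2j. Then 11k + 7 = 11·(2j) + 7 = 2·11j + 7, which is odd.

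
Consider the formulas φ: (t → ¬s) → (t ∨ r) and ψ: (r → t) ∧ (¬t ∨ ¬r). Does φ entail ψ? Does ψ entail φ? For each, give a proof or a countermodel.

Both directions fail.

(⟹) This fails. Under s = F, t = F, r = T, the left side is true but the right side is false.

(⟸) This fails. Under s = F, t = F, r = F, the left side is false but the right side is true.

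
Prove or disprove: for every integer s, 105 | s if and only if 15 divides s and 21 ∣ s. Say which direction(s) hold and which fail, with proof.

(⟹) If 105 ∣ s, write s = 105q. Since 105 = 7·15, s = 15·(7q), so 15 ∣ s; and since 105 = 5·21, s = 21·(5q), so 21 ∣ s.

(⟸) Suppose 15 ∣ s and 21 ∣ s. Any common multiple of 15 and 21 is a multiple of their lcm; here lcm(15, 21) = 15·21/gcd(15, 21) = 315/3 = 105, so 105 ∣ s.

Both directions hold.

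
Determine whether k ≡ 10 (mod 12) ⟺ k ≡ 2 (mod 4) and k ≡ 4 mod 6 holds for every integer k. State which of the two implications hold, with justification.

(⇒) Suppose k ≡ 10 (mod 12); write k = 12j + 10. Since 4 ∣ 12, reducing mod 4 gives k ≡ 10 ≡ 2 (mod 4); since 6 ∣ 12, reducing mod 6 gives k ≡ 10 ≡ 4 (mod 6).

(⇐) Conversely, if k ≡ 2 (mod 4) and k ≡ 4 (mod 6), then by the Chinese remainder theorem k ≡ 10 (mod 12). This is exactly k ≡ 10 (mod 12).

Both directions hold; the statement is true.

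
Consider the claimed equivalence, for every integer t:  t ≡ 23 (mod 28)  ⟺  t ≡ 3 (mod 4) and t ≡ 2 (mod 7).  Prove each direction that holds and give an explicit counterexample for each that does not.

[⇐] If t ≡ 3 (mod 4) and t ≡ 2 (mod 7), then by the Chinese remainder theorem t ≡ 23 (mod 28). This is exactly t ≡ 23 (mod 28).

[⇒] Suppose t ≡ 23 (mod 28); write t = 28j + 23. Since 4 ∣ 28, reducing mod 4 gives t ≡ 23 ≡ 3 (mod 4); since 7 ∣ 28, reducing mod 7 gives t ≡ 23 ≡ 2 (mod 7).

Both directions hold.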